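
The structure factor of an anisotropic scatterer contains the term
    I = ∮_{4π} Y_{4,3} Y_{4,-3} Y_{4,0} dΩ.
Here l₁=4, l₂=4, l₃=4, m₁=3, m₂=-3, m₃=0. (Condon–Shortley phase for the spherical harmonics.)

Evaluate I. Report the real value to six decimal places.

m-sum 0 ✓  L=12 even ✓  0≤4≤8 ✓
Π(2lᵢ+1) = 9×9×9 = 729
triangle coeff Δ(4,4,4) = 1/450450
Σ_t [0,4]: t=0:+1/13824 t=1:−1/216 t=2:+1/64 t=3:−1/216 t=4:+1/13824 = 5/768
(3j)²=18/1001 [(4 4 4; 0 0 0)], sign=+1
Σ_t [0,1]: t=0:+1/864 t=1:−1/3456 = 1/1152
(3j)²=7/286 [(4 4 4; 3 -3 0)], sign=+1
⇒ 4πI² = 6561/20449
I = (+1)√(6561/20449/(4π)) = 0.15978796

0.159788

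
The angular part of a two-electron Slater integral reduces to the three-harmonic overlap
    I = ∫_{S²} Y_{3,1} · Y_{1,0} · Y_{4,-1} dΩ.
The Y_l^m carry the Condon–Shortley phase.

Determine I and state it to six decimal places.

-0.238414

m-sum 0 ✓  L=8 even ✓  2≤4≤4 ✓
Π(2lᵢ+1) = 7×3×9 = 189
triangle coeff Δ(3,1,4) = 1/252
Σ_t [0,0]: t=0:+1/36 = 1/36
(3j)²=4/63 [(3 1 4; 0 0 0)], sign=+1
Σ_t [0,0]: t=0:+1/48 = 1/48
(3j)²=5/84 [(3 1 4; 1 0 -1)], sign=-1
⇒ 4πI² = 5/7
I = (-1)√(5/7/(4π)) = -0.23841361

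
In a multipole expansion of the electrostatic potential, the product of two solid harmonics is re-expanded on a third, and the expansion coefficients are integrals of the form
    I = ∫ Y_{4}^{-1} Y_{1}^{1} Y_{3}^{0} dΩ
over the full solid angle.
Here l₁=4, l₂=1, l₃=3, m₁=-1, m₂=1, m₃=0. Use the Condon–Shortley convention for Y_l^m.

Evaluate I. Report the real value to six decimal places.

Checks pass: Σm=0; 8 even; l₃=3∈[3,5].
(2·4+1)(2·1+1)(2·3+1) = 189
Δ: 2! 6! 0! / 9! → 1/252
sum: t=1:−1/36 = -1/36
3j²(4 1 3; 0 0 0) = Δ·Π!·Σ² = 4/63  (sign +1)
sum: t=2:+1/72 = 1/72
3j²(4 1 3; -1 1 0) = Δ·Π!·Σ² = 5/126  (sign -1)
combine: 4πI² = 189·4/63·5/126 = 10/21
take √, sign -1: I = -0.19466390

-0.194664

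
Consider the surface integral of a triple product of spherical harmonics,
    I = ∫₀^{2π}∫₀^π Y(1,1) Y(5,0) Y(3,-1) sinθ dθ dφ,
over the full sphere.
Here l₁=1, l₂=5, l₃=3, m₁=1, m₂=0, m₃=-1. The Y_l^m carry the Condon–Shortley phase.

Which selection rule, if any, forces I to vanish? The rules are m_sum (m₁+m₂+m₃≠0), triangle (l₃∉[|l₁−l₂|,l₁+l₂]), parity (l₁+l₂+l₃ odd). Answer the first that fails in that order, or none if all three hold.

triangle

Σmᵢ = 0  ✓
l₃∈[|l₁−l₂|,l₁+l₂]=[4,6], have l₃=3  ✗
Σlᵢ = 9 ⇒ odd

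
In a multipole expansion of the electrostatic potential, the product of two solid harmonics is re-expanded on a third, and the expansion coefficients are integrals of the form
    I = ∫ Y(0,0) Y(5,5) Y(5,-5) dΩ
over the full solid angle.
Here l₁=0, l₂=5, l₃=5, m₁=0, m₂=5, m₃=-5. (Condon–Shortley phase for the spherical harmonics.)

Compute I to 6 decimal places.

-0.282095

m-sum 0 ✓  L=10 even ✓  5≤5≤5 ✓
Π(2lᵢ+1) = 1×11×11 = 121
triangle coeff Δ(0,5,5) = 1/11
Σ_t [0,0]: t=0:+1/14400 = 1/14400
(3j)²=1/11 [(0 5 5; 0 0 0)], sign=-1
Σ_t [0,0]: t=0:+1/3628800 = 1/3628800
(3j)²=1/11 [(0 5 5; 0 5 -5)], sign=+1
⇒ 4πI² = 1/1
I = (-1)√(1/1/(4π)) = -0.28209479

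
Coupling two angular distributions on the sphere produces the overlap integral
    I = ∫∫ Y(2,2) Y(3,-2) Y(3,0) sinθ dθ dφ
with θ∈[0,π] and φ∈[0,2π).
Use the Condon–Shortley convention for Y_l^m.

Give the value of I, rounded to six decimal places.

-0.188063

Checks pass: Σm=0; 8 even; l₃=3∈[1,5].
(2·2+1)(2·3+1)(2·3+1) = 245
Δ: 2! 2! 4! / 9! → 1/3780
sum: t=0:+1/24 t=1:−1/4 t=2:+1/24 = -1/6
3j²(2 3 3; 0 0 0) = Δ·Π!·Σ² = 4/105  (sign +1)
sum: t=0:+1/24 = 1/24
3j²(2 3 3; 2 -2 0) = Δ·Π!·Σ² = 1/21  (sign -1)
combine: 4πI² = 245·4/105·1/21 = 4/9
take √, sign -1: I = -0.18806319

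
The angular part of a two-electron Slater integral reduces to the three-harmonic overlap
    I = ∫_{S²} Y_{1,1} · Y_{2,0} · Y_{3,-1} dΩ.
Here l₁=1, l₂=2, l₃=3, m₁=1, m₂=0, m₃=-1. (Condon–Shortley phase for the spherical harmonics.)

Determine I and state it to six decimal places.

m-sum 0 ✓  L=6 even ✓  1≤3≤3 ✓
Π(2lᵢ+1) = 3×5×7 = 105
triangle coeff Δ(1,2,3) = 1/105
Σ_t [0,0]: t=0:+1/4 = 1/4
(3j)²=3/35 [(1 2 3; 0 0 0)], sign=-1
Σ_t [0,0]: t=0:+1/8 = 1/8
(3j)²=2/35 [(1 2 3; 1 0 -1)], sign=+1
⇒ 4πI² = 18/35
I = (-1)√(18/35/(4π)) = -0.20230066

-0.202301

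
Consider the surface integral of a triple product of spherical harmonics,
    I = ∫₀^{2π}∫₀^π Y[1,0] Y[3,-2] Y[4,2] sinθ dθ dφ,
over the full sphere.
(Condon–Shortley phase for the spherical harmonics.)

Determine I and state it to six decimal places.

Rules hold: Σm=0, L=8 even, 2≤4≤4.
N = 3·7·9 = 189
Δ = 0!·2!·6!/9! = 1/252
Racah Σ t=0..0: t=0:+1/36 = 1/36
⇒ 3j(1 3 4; 0 0 0)² = 4/63, sgn +1
Racah Σ t=0..0: t=0:+1/120 = 1/120
⇒ 3j(1 3 4; 0 -2 2)² = 1/21, sgn +1
4πI² = N·(3j₀)²·(3jₘ)² = 4/7
I = +1·√(0.571429/4π) = 0.21324362

0.213244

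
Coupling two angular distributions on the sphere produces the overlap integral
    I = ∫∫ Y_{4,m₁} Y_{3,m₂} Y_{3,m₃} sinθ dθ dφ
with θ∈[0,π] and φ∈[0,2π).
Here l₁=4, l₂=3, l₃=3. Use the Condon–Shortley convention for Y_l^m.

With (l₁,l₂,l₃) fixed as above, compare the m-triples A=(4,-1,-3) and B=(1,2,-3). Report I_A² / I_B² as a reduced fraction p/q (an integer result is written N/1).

7/5

l's match ⇒ only the (l;m) 3-j factors differ between A and B.
A: triangle coeff Δ(4,3,3) = 1/34650; Σ_t [0,0]: t=0:+1/1152 = 1/1152; (3j)²=1/33 [(4 3 3; 4 -1 -3)], sign=+1
B: triangle coeff Δ(4,3,3) = 1/34650; Σ_t [3,3]: t=3:−1/288 = -1/288; (3j)²=5/231 [(4 3 3; 1 2 -3)], sign=-1
I_A²/I_B² = (1/33)/(5/231) = 7/5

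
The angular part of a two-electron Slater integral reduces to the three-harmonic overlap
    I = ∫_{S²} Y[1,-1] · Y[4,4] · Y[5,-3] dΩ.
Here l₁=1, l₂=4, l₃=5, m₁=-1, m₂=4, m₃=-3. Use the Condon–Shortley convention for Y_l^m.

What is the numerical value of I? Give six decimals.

-0.049106

m-sum 0 ✓  L=10 even ✓  3≤5≤5 ✓
Π(2lᵢ+1) = 3×9×11 = 297
triangle coeff Δ(1,4,5) = 1/495
Σ_t [0,0]: t=0:+1/576 = 1/576
(3j)²=5/99 [(1 4 5; 0 0 0)], sign=-1
Σ_t [0,0]: t=0:+1/80640 = 1/80640
(3j)²=1/495 [(1 4 5; -1 4 -3)], sign=+1
⇒ 4πI² = 1/33
I = (-1)√(1/33/(4π)) = -0.04910640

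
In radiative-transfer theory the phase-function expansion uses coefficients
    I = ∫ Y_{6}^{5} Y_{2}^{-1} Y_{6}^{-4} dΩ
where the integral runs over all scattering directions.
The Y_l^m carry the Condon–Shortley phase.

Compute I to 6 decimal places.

Checks pass: Σm=0; 14 even; l₃=6∈[4,8].
(2·6+1)(2·2+1)(2·6+1) = 845
Δ: 2! 10! 2! / 15! → 1/90090
sum: t=0:+1/69120 t=1:−1/14400 t=2:+1/69120 = -7/172800
3j²(6 2 6; 0 0 0) = Δ·Π!·Σ² = 14/715  (sign -1)
sum: t=0:+1/725760 t=1:−1/7257600 = 1/806400
3j²(6 2 6; 5 -1 -4) = Δ·Π!·Σ² = 27/910  (sign +1)
combine: 4πI² = 845·14/715·27/910 = 27/55
take √, sign -1: I = -0.19764945

-0.197649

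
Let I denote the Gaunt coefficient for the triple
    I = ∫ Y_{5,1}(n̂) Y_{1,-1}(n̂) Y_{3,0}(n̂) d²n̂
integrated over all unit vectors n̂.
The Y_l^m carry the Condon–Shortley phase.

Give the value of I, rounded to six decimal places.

0.000000

triangle: need 4≤l₃≤6, have 3; I=0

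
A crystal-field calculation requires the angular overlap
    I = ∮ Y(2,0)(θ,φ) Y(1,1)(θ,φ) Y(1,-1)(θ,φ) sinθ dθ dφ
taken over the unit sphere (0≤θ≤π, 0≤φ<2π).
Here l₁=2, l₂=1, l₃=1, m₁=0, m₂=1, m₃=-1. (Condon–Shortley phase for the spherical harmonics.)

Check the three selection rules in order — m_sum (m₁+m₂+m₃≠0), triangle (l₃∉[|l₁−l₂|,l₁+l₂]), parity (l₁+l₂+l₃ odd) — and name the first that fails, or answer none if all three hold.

m₁+m₂+m₃ = 0 + 1 − 1 = 0  ✓
triangle: |2−1|=1 ≤ l₃=1 ≤ 2+1=3  ✓
parity: l₁+l₂+l₃ = 4 is even  ✓

none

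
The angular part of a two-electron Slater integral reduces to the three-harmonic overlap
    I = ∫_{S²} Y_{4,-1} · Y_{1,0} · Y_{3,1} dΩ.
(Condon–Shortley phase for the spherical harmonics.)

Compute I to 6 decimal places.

-0.238414

Checks pass: Σm=0; 8 even; l₃=3∈[3,5].
(2·4+1)(2·1+1)(2·3+1) = 189
Δ: 2! 6! 0! / 9! → 1/252
sum: t=1:−1/36 = -1/36
3j²(4 1 3; 0 0 0) = Δ·Π!·Σ² = 4/63  (sign +1)
sum: t=1:−1/48 = -1/48
3j²(4 1 3; -1 0 1) = Δ·Π!·Σ² = 5/84  (sign -1)
combine: 4πI² = 189·4/63·5/84 = 5/7
take √, sign -1: I = -0.23841361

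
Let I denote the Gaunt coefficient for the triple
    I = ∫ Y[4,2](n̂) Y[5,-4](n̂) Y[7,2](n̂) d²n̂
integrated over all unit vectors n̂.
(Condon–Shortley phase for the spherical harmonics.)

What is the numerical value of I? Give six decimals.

-0.139414

Rules hold: Σm=0, L=16 even, 1≤7≤9.
N = 9·11·15 = 1485
Δ = 2!·6!·8!/17! = 1/6126120
Racah Σ t=0..2: t=0:+1/69120 t=1:−1/20736 t=2:+1/69120 = -1/51840
⇒ 3j(4 5 7; 0 0 0)² = 280/21879, sgn +1
Racah Σ t=0..1: t=0:+1/483840 t=1:−1/4838400 = 1/537600
⇒ 3j(4 5 7; 2 -4 2)² = 2187/170170, sgn -1
4πI² = N·(3j₀)²·(3jₘ)² = 131220/537251
I = -1·√(0.244243/4π) = -0.13941403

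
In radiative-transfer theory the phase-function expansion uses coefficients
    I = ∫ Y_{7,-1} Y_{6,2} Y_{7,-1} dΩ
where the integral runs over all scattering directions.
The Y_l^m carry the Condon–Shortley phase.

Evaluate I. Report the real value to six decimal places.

0.112822

m-sum 0 ✓  L=20 even ✓  1≤7≤13 ✓
Π(2lᵢ+1) = 15×13×15 = 2925
triangle coeff Δ(7,6,7) = 1/2444321880
Σ_t [0,6]: t=0:+1/2612736000 t=1:−1/20736000 t=2:+1/1658880 t=3:−1/746496 t=4:+1/1658880 t=5:−1/20736000 t=6:+1/2612736000 = -1/4354560
(3j)²=1000/138567 [(7 6 7; 0 0 0)], sign=+1
Σ_t [2,6]: t=2:+1/49766400 t=3:−1/3110400 t=4:+1/1327104 t=5:−1/3110400 t=6:+1/49766400 = 1/6635520
(3j)²=350/46189 [(7 6 7; -1 2 -1)], sign=+1
⇒ 4πI² = 26250000/164109517
I = (+1)√(26250000/164109517/(4π)) = 0.11282175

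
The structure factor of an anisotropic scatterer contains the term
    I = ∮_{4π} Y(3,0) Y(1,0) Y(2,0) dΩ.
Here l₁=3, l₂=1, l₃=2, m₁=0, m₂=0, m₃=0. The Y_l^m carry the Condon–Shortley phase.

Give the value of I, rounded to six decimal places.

m-sum 0 ✓  L=6 even ✓  2≤2≤4 ✓
Π(2lᵢ+1) = 7×3×5 = 105
triangle coeff Δ(3,1,2) = 1/105
Σ_t [1,1]: t=1:−1/4 = -1/4
(3j)²=3/35 [(3 1 2; 0 0 0)], sign=-1
(m-triple is (0,0,0) — same symbol as above.)
⇒ 4πI² = 27/35
I = (+1)√(27/35/(4π)) = 0.24776670

0.247767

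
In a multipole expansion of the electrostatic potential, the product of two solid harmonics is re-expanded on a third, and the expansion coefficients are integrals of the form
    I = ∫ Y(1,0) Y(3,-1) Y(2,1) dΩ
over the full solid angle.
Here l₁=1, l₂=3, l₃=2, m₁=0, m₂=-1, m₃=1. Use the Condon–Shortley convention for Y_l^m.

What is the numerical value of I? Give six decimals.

-0.233597

Checks pass: Σm=0; 6 even; l₃=2∈[2,4].
(2·1+1)(2·3+1)(2·2+1) = 105
Δ: 2! 0! 4! / 7! → 1/105
sum: t=1:−1/4 = -1/4
3j²(1 3 2; 0 0 0) = Δ·Π!·Σ² = 3/35  (sign -1)
sum: t=1:−1/6 = -1/6
3j²(1 3 2; 0 -1 1) = Δ·Π!·Σ² = 8/105  (sign +1)
combine: 4πI² = 105·3/35·8/105 = 24/35
take √, sign -1: I = -0.23359668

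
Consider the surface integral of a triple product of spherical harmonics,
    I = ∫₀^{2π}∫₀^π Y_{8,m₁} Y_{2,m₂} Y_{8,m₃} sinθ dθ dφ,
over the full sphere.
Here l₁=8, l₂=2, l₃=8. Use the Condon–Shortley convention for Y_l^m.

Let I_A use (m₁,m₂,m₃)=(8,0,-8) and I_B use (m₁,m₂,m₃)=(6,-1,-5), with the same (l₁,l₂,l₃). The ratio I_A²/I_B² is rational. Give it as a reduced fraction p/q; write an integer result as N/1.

Same 8,2,8: normalisation and zero-m 3j drop out of the ratio.
A: Δ: 2! 14! 2! / 19! → 1/348840; sum: t=0:+1/348713164800 = 1/348713164800; 3j²(8 2 8; 8 0 -8) = Δ·Π!·Σ² = 40/969  (sign +1)
B: Δ: 2! 14! 2! / 19! → 1/348840; sum: t=0:+1/1916006400 t=1:−1/12454041600 = 1/2264371200; 3j²(8 2 8; 6 -1 -5) = Δ·Π!·Σ² = 847/38760  (sign -1)
I_A²/I_B² = (40/969)/(847/38760) = 1600/847

1600/847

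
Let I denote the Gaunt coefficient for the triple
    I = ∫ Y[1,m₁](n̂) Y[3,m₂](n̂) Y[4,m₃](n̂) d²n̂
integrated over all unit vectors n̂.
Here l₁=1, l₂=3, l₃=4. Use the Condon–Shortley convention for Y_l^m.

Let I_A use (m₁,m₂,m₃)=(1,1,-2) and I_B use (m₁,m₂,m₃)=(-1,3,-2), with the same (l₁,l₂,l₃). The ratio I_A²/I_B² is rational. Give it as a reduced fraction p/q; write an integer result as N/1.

15/1

Shared (l₁,l₂,l₃)=(1,3,4): N and (l;000)² cancel in I_A²/I_B².
A: Δ = 0!·2!·6!/9! = 1/252; Racah Σ t=0..0: t=0:+1/96 = 1/96; ⇒ 3j(1 3 4; 1 1 -2)² = 5/84, sgn +1
B: Δ = 0!·2!·6!/9! = 1/252; Racah Σ t=0..0: t=0:+1/1440 = 1/1440; ⇒ 3j(1 3 4; -1 3 -2)² = 1/252, sgn +1
I_A²/I_B² = (5/84)/(1/252) = 15/1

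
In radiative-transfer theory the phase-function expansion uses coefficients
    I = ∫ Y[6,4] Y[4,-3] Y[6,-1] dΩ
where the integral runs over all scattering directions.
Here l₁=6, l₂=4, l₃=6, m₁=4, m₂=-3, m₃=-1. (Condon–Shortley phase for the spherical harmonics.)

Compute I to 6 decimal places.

-0.154578

m-sum 0 ✓  L=16 even ✓  2≤6≤10 ✓
Π(2lᵢ+1) = 13×9×13 = 1521
triangle coeff Δ(6,4,6) = 1/15315300
Σ_t [0,4]: t=0:+1/829440 t=1:−1/25920 t=2:+1/9216 t=3:−1/25920 t=4:+1/829440 = 7/207360
(3j)²=28/2431 [(6 4 6; 0 0 0)], sign=+1
Σ_t [0,1]: t=0:+1/207360 t=1:−1/725760 = 1/290304
(3j)²=125/7293 [(6 4 6; 4 -3 -1)], sign=-1
⇒ 4πI² = 10500/34969
I = (-1)√(10500/34969/(4π)) = -0.15457815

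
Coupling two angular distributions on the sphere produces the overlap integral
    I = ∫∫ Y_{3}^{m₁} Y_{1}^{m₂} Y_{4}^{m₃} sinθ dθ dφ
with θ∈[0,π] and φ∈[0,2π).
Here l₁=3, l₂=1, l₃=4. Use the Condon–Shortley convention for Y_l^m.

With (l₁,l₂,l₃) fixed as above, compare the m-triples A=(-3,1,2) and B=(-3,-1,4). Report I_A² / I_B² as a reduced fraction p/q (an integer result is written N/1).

1/28

Same 3,1,4: normalisation and zero-m 3j drop out of the ratio.
A: Δ: 0! 6! 2! / 9! → 1/252; sum: t=0:+1/1440 = 1/1440; 3j²(3 1 4; -3 1 2) = Δ·Π!·Σ² = 1/252  (sign +1)
B: Δ: 0! 6! 2! / 9! → 1/252; sum: t=0:+1/1440 = 1/1440; 3j²(3 1 4; -3 -1 4) = Δ·Π!·Σ² = 1/9  (sign +1)
I_A²/I_B² = (1/252)/(1/9) = 1/28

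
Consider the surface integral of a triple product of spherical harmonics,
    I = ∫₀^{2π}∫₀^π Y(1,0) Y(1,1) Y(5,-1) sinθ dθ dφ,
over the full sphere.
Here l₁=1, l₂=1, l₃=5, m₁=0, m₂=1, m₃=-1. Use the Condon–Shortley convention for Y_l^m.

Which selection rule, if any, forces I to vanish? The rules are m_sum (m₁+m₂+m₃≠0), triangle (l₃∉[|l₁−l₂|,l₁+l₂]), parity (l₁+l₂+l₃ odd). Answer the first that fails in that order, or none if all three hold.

triangle

m₁+m₂+m₃ = 0 + 1 − 1 = 0  ✓
triangle: |1−1|=0 ≤ l₃=5 ≤ 1+1=2  ✗
parity: l₁+l₂+l₃ = 7 is odd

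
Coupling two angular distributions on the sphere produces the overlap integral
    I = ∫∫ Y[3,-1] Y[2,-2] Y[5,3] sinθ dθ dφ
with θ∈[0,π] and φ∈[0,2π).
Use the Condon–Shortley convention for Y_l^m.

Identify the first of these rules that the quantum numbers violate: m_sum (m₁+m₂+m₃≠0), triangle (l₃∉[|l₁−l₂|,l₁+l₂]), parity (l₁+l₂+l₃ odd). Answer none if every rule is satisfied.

m₁+m₂+m₃ = -1 − 2 + 3 = 0  ✓
triangle: |3−2|=1 ≤ l₃=5 ≤ 3+2=5  ✓
parity: l₁+l₂+l₃ = 10 is even  ✓

none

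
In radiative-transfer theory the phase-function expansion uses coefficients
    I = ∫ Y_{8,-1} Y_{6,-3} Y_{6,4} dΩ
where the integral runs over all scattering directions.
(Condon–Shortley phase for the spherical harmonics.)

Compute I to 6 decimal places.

Checks pass: Σm=0; 20 even; l₃=6∈[2,14].
(2·8+1)(2·6+1)(2·6+1) = 2873
Δ: 8! 8! 4! / 21! → 1/1309458150
sum: t=2:+1/49766400 t=3:−1/3110400 t=4:+1/1327104 t=5:−1/3110400 t=6:+1/49766400 = 1/6635520
3j²(8 6 6; 0 0 0) = Δ·Π!·Σ² = 350/46189  (sign +1)
sum: t=1:−1/812851200 t=2:+1/43545600 t=3:−1/24883200 = -1/54190080
3j²(8 6 6; -1 -3 4) = Δ·Π!·Σ² = 2430/323323  (sign -1)
combine: 4πI² = 2873·350/46189·2430/323323 = 121500/742577
take √, sign -1: I = -0.11410705

-0.114107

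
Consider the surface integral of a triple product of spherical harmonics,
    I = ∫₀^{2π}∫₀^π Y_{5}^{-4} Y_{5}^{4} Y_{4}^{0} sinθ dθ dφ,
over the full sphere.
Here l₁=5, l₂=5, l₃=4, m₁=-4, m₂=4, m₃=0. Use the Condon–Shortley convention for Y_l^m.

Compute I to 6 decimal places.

-0.130198

Rules hold: Σm=0, L=14 even, 0≤4≤10.
N = 11·11·9 = 1089
Δ = 6!·4!·4!/15! = 1/3153150
Racah Σ t=1..5: t=1:−1/69120 t=2:+1/1728 t=3:−1/576 t=4:+1/1728 t=5:−1/69120 = -7/11520
⇒ 3j(5 5 4; 0 0 0)² = 2/143, sgn -1
Racah Σ t=5..6: t=5:−1/69120 t=6:+1/25920 = 1/41472
⇒ 3j(5 5 4; -4 4 0)² = 2/143, sgn +1
4πI² = N·(3j₀)²·(3jₘ)² = 36/169
I = -1·√(0.213018/4π) = -0.13019760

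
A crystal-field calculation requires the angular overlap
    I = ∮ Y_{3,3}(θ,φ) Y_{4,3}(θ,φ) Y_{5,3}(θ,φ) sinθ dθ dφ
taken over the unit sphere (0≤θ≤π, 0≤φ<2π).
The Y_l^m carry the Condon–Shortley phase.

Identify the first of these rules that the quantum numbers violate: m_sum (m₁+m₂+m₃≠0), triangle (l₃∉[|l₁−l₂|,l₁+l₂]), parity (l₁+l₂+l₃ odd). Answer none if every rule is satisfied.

m_sum

azimuthal sum: 3 + 3 + 3 = 9  ✗
1 ≤ 5 ≤ 7 (triangle on l)
L = 3 + 4 + 5 = 12 (even)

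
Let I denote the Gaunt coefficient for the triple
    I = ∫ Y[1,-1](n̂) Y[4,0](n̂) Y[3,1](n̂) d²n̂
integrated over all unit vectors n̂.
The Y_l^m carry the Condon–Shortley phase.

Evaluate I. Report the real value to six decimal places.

0.150786

Rules hold: Σm=0, L=8 even, 3≤3≤5.
N = 3·9·7 = 189
Δ = 2!·0!·6!/9! = 1/252
Racah Σ t=1..1: t=1:−1/36 = -1/36
⇒ 3j(1 4 3; 0 0 0)² = 4/63, sgn +1
Racah Σ t=2..2: t=2:+1/96 = 1/96
⇒ 3j(1 4 3; -1 0 1)² = 1/42, sgn +1
4πI² = N·(3j₀)²·(3jₘ)² = 2/7
I = +1·√(0.285714/4π) = 0.15078601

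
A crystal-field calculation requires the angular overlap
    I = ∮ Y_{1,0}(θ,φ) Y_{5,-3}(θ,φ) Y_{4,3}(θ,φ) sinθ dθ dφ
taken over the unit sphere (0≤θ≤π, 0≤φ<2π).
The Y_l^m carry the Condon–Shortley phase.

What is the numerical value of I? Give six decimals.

-0.196426

m-sum 0 ✓  L=10 even ✓  4≤4≤6 ✓
Π(2lᵢ+1) = 3×11×9 = 297
triangle coeff Δ(1,5,4) = 1/495
Σ_t [1,1]: t=1:−1/576 = -1/576
(3j)²=5/99 [(1 5 4; 0 0 0)], sign=-1
Σ_t [1,1]: t=1:−1/5040 = -1/5040
(3j)²=16/495 [(1 5 4; 0 -3 3)], sign=+1
⇒ 4πI² = 16/33
I = (-1)√(16/33/(4π)) = -0.19642560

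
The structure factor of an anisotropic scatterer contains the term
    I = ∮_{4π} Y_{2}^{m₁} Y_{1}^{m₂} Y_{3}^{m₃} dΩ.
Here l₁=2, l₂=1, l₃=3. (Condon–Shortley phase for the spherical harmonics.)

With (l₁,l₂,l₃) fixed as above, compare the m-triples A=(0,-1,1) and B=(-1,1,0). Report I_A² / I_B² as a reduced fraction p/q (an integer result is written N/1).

Same 2,1,3: normalisation and zero-m 3j drop out of the ratio.
A: Δ: 0! 4! 2! / 7! → 1/105; sum: t=0:+1/8 = 1/8; 3j²(2 1 3; 0 -1 1) = Δ·Π!·Σ² = 2/35  (sign +1)
B: Δ: 0! 4! 2! / 7! → 1/105; sum: t=0:+1/12 = 1/12; 3j²(2 1 3; -1 1 0) = Δ·Π!·Σ² = 1/35  (sign -1)
I_A²/I_B² = (2/35)/(1/35) = 2/1

2/1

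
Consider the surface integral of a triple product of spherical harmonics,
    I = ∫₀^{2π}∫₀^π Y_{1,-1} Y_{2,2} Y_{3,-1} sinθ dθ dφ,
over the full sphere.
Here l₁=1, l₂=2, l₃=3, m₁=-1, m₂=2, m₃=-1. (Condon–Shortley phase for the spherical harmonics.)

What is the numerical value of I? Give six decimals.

Checks pass: Σm=0; 6 even; l₃=3∈[1,3].
(2·1+1)(2·2+1)(2·3+1) = 105
Δ: 0! 2! 4! / 7! → 1/105
sum: t=0:+1/4 = 1/4
3j²(1 2 3; 0 0 0) = Δ·Π!·Σ² = 3/35  (sign -1)
sum: t=0:+1/48 = 1/48
3j²(1 2 3; -1 2 -1) = Δ·Π!·Σ² = 1/105  (sign +1)
combine: 4πI² = 105·3/35·1/105 = 3/35
take √, sign -1: I = -0.08258890

-0.082589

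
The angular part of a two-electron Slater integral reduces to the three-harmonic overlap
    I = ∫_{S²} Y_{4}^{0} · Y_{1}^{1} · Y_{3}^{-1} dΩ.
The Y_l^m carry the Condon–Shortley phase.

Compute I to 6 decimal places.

0.150786

Checks pass: Σm=0; 8 even; l₃=3∈[3,5].
(2·4+1)(2·1+1)(2·3+1) = 189
Δ: 2! 6! 0! / 9! → 1/252
sum: t=1:−1/36 = -1/36
3j²(4 1 3; 0 0 0) = Δ·Π!·Σ² = 4/63  (sign +1)
sum: t=2:+1/96 = 1/96
3j²(4 1 3; 0 1 -1) = Δ·Π!·Σ² = 1/42  (sign +1)
combine: 4πI² = 189·4/63·1/42 = 2/7
take √, sign +1: I = 0.15078601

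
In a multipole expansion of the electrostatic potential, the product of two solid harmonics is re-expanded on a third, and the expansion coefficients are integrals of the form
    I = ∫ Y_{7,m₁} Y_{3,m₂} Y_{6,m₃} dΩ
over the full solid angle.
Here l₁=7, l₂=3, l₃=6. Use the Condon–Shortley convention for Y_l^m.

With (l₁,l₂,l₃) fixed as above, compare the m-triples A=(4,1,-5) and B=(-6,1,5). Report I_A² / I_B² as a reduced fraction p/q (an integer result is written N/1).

26/1

Same 7,3,6: normalisation and zero-m 3j drop out of the ratio.
A: Δ: 4! 10! 2! / 17! → 1/2042040; sum: t=2:+1/2903040 t=3:−1/21772800 = 13/43545600; 3j²(7 3 6; 4 1 -5) = Δ·Π!·Σ² = 143/7140  (sign -1)
B: Δ: 4! 10! 2! / 17! → 1/2042040; sum: t=3:−1/21772800 t=4:+1/17418240 = 1/87091200; 3j²(7 3 6; -6 1 5) = Δ·Π!·Σ² = 11/14280  (sign -1)
I_A²/I_B² = (143/7140)/(11/14280) = 26/1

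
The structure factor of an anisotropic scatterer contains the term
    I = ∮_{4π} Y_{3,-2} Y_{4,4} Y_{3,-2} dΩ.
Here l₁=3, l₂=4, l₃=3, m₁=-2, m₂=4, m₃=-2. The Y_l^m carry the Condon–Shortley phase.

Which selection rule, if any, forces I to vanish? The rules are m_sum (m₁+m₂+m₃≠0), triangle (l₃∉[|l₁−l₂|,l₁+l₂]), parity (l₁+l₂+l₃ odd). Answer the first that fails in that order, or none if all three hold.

m₁+m₂+m₃ = -2 + 4 − 2 = 0  ✓
triangle: |3−4|=1 ≤ l₃=3 ≤ 3+4=7  ✓
parity: l₁+l₂+l₃ = 10 is even  ✓

none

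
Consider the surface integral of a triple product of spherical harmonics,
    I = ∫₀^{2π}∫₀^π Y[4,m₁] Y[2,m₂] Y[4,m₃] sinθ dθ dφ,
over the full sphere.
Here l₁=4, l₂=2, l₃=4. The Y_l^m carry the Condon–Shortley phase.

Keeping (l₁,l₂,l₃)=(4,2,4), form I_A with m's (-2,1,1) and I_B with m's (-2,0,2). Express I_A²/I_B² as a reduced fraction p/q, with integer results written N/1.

Shared (l₁,l₂,l₃)=(4,2,4): N and (l;000)² cancel in I_A²/I_B².
A: Δ = 2!·6!·2!/11! = 1/13860; Racah Σ t=1..2: t=1:−1/240 t=2:+1/96 = 1/160; ⇒ 3j(4 2 4; -2 1 1)² = 27/1540, sgn -1
B: Δ = 2!·6!·2!/11! = 1/13860; Racah Σ t=0..2: t=0:+1/2880 t=1:−1/120 t=2:+1/192 = -1/360; ⇒ 3j(4 2 4; -2 0 2)² = 16/3465, sgn -1
I_A²/I_B² = (27/1540)/(16/3465) = 243/64

243/64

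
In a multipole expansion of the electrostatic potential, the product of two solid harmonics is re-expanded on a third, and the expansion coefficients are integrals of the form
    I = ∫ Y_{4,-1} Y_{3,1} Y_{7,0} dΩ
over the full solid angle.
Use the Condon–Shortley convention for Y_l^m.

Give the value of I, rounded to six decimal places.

0.182674

Checks pass: Σm=0; 14 even; l₃=7∈[1,7].
(2·4+1)(2·3+1)(2·7+1) = 945
Δ: 0! 8! 6! / 15! → 1/45045
sum: t=0:+1/20736 = 1/20736
3j²(4 3 7; 0 0 0) = Δ·Π!·Σ² = 35/1287  (sign -1)
sum: t=0:+1/34560 = 1/34560
3j²(4 3 7; -1 1 0) = Δ·Π!·Σ² = 7/429  (sign -1)
combine: 4πI² = 945·35/1287·7/429 = 8575/20449
take √, sign +1: I = 0.18267373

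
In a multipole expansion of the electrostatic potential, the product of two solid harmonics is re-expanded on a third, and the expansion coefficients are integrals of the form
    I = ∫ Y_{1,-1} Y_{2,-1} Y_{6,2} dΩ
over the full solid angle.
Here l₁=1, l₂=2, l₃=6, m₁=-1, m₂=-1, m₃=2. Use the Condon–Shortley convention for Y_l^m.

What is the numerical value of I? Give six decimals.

l₃=6 ∉ [1,3] — triangle fails ⇒ I = 0

0.000000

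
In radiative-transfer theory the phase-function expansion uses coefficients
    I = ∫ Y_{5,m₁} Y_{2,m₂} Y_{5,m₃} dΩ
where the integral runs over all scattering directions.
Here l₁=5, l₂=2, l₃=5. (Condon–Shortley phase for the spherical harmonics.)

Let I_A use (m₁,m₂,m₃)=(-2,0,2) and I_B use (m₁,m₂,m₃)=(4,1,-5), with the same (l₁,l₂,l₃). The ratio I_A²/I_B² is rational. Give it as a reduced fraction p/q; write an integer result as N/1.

Same 5,2,5: normalisation and zero-m 3j drop out of the ratio.
A: Δ: 2! 8! 2! / 13! → 1/38610; sum: t=0:+1/20160 t=1:−1/1440 t=2:+1/2880 = -1/3360; 3j²(5 2 5; -2 0 2) = Δ·Π!·Σ² = 6/715  (sign +1)
B: Δ: 2! 8! 2! / 13! → 1/38610; sum: t=1:−1/80640 = -1/80640; 3j²(5 2 5; 4 1 -5) = Δ·Π!·Σ² = 9/286  (sign -1)
I_A²/I_B² = (6/715)/(9/286) = 4/15

4/15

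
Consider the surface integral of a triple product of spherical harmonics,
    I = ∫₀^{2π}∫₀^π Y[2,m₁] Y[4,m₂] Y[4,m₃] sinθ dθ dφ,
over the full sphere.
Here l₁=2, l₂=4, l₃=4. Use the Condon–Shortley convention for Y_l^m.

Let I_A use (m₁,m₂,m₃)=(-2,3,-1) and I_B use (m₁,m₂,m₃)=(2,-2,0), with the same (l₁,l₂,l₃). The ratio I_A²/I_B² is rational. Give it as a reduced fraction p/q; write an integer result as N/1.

7/10

Shared (l₁,l₂,l₃)=(2,4,4): N and (l;000)² cancel in I_A²/I_B².
A: Δ = 2!·2!·6!/11! = 1/13860; Racah Σ t=2..2: t=2:+1/480 = 1/480; ⇒ 3j(2 4 4; -2 3 -1)² = 3/110, sgn -1
B: Δ = 2!·2!·6!/11! = 1/13860; Racah Σ t=0..0: t=0:+1/192 = 1/192; ⇒ 3j(2 4 4; 2 -2 0)² = 3/77, sgn +1
I_A²/I_B² = (3/110)/(3/77) = 7/10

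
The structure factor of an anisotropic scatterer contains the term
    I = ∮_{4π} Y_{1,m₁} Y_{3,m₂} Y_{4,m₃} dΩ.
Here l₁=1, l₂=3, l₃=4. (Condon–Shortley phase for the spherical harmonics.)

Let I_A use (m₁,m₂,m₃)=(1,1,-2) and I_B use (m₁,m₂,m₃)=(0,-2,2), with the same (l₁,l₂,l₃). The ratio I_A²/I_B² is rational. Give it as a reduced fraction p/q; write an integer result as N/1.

l's match ⇒ only the (l;m) 3-j factors differ between A and B.
A: triangle coeff Δ(1,3,4) = 1/252; Σ_t [0,0]: t=0:+1/96 = 1/96; (3j)²=5/84 [(1 3 4; 1 1 -2)], sign=+1
B: triangle coeff Δ(1,3,4) = 1/252; Σ_t [0,0]: t=0:+1/120 = 1/120; (3j)²=1/21 [(1 3 4; 0 -2 2)], sign=+1
I_A²/I_B² = (5/84)/(1/21) = 5/4

5/4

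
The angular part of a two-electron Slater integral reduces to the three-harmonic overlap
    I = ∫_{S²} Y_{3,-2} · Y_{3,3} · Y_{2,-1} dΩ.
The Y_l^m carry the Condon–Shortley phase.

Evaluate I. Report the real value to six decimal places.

-0.210261

Rules hold: Σm=0, L=8 even, 0≤2≤6.
N = 7·7·5 = 245
Δ = 4!·2!·2!/9! = 1/3780
Racah Σ t=1..3: t=1:−1/24 t=2:+1/4 t=3:−1/24 = 1/6
⇒ 3j(3 3 2; 0 0 0)² = 4/105, sgn +1
Racah Σ t=4..4: t=4:+1/48 = 1/48
⇒ 3j(3 3 2; -2 3 -1)² = 5/84, sgn -1
4πI² = N·(3j₀)²·(3jₘ)² = 5/9
I = -1·√(0.555556/4π) = -0.21026104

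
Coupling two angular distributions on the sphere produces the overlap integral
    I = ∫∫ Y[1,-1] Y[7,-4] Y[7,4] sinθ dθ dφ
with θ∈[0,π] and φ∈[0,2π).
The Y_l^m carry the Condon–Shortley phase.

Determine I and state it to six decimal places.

Σmᵢ = -1 ≠ 0, so the φ-integral vanishes; I = 0

0.000000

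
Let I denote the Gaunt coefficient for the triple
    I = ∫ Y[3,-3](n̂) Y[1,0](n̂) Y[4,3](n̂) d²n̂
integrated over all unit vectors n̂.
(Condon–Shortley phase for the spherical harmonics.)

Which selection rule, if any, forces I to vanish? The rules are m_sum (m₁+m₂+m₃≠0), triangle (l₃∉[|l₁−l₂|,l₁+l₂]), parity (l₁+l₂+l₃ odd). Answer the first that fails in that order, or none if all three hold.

none

Σmᵢ = 0  ✓
l₃∈[|l₁−l₂|,l₁+l₂]=[2,4], have l₃=4  ✓
Σlᵢ = 8 ⇒ even  ✓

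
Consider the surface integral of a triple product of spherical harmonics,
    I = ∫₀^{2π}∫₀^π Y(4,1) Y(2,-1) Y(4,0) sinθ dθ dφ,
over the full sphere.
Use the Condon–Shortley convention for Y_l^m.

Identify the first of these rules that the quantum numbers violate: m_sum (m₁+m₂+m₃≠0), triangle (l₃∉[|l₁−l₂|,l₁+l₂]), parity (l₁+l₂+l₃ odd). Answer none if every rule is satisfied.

Σmᵢ = 0  ✓
l₃∈[|l₁−l₂|,l₁+l₂]=[2,6], have l₃=4  ✓
Σlᵢ = 10 ⇒ even  ✓

none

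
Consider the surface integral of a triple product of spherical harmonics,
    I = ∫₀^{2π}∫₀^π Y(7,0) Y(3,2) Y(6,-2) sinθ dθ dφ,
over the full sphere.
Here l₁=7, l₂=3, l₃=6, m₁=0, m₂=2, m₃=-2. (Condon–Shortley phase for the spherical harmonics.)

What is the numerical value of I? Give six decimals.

-0.160413

Checks pass: Σm=0; 16 even; l₃=6∈[4,10].
(2·7+1)(2·3+1)(2·6+1) = 1365
Δ: 4! 10! 2! / 17! → 1/2042040
sum: t=1:−1/207360 t=2:+1/57600 t=3:−1/207360 = 1/129600
3j²(7 3 6; 0 0 0) = Δ·Π!·Σ² = 168/12155  (sign +1)
sum: t=3:−1/207360 t=4:+1/725760 = -1/290304
3j²(7 3 6; 0 2 -2) = Δ·Π!·Σ² = 125/7293  (sign -1)
combine: 4πI² = 1365·168/12155·125/7293 = 147000/454597
take √, sign -1: I = -0.16041333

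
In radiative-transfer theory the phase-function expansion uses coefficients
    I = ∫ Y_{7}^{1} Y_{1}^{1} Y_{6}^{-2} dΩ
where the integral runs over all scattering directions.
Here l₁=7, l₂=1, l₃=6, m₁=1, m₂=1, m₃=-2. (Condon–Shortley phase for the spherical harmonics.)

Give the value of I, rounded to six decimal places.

-0.135514

Rules hold: Σm=0, L=14 even, 6≤6≤8.
N = 15·3·13 = 585
Δ = 2!·12!·0!/15! = 1/1365
Racah Σ t=1..1: t=1:−1/518400 = -1/518400
⇒ 3j(7 1 6; 0 0 0)² = 7/195, sgn -1
Racah Σ t=2..2: t=2:+1/1935360 = 1/1935360
⇒ 3j(7 1 6; 1 1 -2)² = 1/91, sgn +1
4πI² = N·(3j₀)²·(3jₘ)² = 3/13
I = -1·√(0.230769/4π) = -0.13551395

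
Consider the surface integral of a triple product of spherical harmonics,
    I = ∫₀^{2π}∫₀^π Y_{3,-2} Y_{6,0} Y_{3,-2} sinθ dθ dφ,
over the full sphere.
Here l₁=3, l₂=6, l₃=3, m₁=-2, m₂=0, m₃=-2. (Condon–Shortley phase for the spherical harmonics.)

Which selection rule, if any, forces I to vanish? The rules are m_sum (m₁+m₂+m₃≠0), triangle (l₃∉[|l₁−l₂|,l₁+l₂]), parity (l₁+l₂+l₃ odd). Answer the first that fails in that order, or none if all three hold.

m_sum

Σmᵢ = -4  ✗
l₃∈[|l₁−l₂|,l₁+l₂]=[3,9], have l₃=3
Σlᵢ = 12 ⇒ even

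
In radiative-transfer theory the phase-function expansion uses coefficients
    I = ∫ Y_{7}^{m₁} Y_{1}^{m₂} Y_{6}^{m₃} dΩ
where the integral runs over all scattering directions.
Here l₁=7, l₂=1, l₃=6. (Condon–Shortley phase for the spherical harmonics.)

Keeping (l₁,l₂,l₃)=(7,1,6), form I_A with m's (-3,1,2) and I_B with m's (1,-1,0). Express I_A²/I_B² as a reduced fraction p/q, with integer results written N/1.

45/28

Shared (l₁,l₂,l₃)=(7,1,6): N and (l;000)² cancel in I_A²/I_B².
A: Δ = 2!·12!·0!/15! = 1/1365; Racah Σ t=2..2: t=2:+1/1935360 = 1/1935360; ⇒ 3j(7 1 6; -3 1 2)² = 3/91, sgn +1
B: Δ = 2!·12!·0!/15! = 1/1365; Racah Σ t=0..0: t=0:+1/1036800 = 1/1036800; ⇒ 3j(7 1 6; 1 -1 0)² = 4/195, sgn +1
I_A²/I_B² = (3/91)/(4/195) = 45/28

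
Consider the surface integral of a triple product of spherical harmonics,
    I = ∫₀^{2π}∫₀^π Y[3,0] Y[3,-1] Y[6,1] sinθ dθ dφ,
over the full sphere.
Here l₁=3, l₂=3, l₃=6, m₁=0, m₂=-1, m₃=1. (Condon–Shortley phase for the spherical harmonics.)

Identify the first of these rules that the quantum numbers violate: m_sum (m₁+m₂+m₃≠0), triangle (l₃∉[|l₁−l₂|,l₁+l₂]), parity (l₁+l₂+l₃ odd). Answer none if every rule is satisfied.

none

m₁+m₂+m₃ = 0 − 1 + 1 = 0  ✓
triangle: |3−3|=0 ≤ l₃=6 ≤ 3+3=6  ✓
parity: l₁+l₂+l₃ = 12 is even  ✓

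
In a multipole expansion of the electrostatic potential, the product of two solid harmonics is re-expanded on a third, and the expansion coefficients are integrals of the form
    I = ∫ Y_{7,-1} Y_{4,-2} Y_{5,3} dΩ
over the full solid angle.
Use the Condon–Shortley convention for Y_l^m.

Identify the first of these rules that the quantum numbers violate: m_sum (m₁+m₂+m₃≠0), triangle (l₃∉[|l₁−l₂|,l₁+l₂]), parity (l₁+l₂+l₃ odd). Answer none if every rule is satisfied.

none

azimuthal sum: -1 − 2 + 3 = 0  ✓
3 ≤ 5 ≤ 11 (triangle on l)  ✓
L = 7 + 4 + 5 = 16 (even)  ✓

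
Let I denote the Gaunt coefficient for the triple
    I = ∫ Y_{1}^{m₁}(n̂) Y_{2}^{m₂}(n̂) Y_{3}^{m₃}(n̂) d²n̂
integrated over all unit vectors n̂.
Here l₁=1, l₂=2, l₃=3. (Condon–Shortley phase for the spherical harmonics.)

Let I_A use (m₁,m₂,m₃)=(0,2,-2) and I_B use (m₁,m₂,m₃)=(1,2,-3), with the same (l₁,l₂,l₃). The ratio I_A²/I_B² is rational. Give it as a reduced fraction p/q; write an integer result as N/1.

Shared (l₁,l₂,l₃)=(1,2,3): N and (l;000)² cancel in I_A²/I_B².
A: Δ = 0!·2!·4!/7! = 1/105; Racah Σ t=0..0: t=0:+1/24 = 1/24; ⇒ 3j(1 2 3; 0 2 -2)² = 1/21, sgn -1
B: Δ = 0!·2!·4!/7! = 1/105; Racah Σ t=0..0: t=0:+1/48 = 1/48; ⇒ 3j(1 2 3; 1 2 -3)² = 1/7, sgn +1
I_A²/I_B² = (1/21)/(1/7) = 1/3

1/3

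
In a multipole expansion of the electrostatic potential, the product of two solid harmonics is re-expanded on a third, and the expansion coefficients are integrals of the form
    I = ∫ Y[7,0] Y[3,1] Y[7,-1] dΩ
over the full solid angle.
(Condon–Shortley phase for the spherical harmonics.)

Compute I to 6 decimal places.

l₁+l₂+l₃=17 is odd: 3j(l;000)=0 ⇒ I=0

0.000000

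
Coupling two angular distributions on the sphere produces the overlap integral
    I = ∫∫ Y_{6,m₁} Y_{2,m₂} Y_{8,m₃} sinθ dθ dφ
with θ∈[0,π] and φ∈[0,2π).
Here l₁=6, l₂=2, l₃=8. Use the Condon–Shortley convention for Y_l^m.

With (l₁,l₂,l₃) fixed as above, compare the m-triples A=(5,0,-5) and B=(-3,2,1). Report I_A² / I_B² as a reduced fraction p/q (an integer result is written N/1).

234/35

Same 6,2,8: normalisation and zero-m 3j drop out of the ratio.
A: Δ: 0! 12! 4! / 17! → 1/30940; sum: t=0:+1/159667200 = 1/159667200; 3j²(6 2 8; 5 0 -5) = Δ·Π!·Σ² = 9/1190  (sign -1)
B: Δ: 0! 12! 4! / 17! → 1/30940; sum: t=0:+1/52254720 = 1/52254720; 3j²(6 2 8; -3 2 1) = Δ·Π!·Σ² = 1/884  (sign -1)
I_A²/I_B² = (9/1190)/(1/884) = 234/35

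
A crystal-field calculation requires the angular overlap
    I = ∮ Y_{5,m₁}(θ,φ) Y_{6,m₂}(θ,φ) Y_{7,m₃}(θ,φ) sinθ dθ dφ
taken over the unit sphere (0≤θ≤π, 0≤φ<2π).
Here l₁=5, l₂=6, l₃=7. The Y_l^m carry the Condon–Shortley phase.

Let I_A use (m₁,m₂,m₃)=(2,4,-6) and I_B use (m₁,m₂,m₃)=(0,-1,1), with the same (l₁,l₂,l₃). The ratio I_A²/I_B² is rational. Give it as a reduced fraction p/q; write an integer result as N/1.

1001/17340

Same 5,6,7: normalisation and zero-m 3j drop out of the ratio.
A: Δ: 4! 6! 8! / 19! → 1/174594420; sum: t=2:+1/19353600 t=3:−1/21772800 = 1/174182400; 3j²(5 6 7; 2 4 -6) = Δ·Π!·Σ² = 1/3876  (sign -1)
B: Δ: 4! 6! 8! / 19! → 1/174594420; sum: t=0:+1/2073600 t=1:−1/165888 t=2:+1/103680 t=3:−1/414720 t=4:+1/14515200 = 17/9676800; 3j²(5 6 7; 0 -1 1) = Δ·Π!·Σ² = 85/19019  (sign +1)
I_A²/I_B² = (1/3876)/(85/19019) = 1001/17340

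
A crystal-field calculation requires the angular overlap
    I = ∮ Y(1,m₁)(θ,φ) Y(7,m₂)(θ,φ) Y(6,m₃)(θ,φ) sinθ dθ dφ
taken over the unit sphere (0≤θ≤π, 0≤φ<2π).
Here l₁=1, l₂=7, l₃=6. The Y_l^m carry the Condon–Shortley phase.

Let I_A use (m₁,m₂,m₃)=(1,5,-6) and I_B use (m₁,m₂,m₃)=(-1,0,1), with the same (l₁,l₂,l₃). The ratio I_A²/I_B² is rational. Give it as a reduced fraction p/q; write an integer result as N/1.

Shared (l₁,l₂,l₃)=(1,7,6): N and (l;000)² cancel in I_A²/I_B².
A: Δ = 2!·0!·12!/15! = 1/1365; Racah Σ t=0..0: t=0:+1/958003200 = 1/958003200; ⇒ 3j(1 7 6; 1 5 -6)² = 1/1365, sgn +1
B: Δ = 2!·0!·12!/15! = 1/1365; Racah Σ t=2..2: t=2:+1/1209600 = 1/1209600; ⇒ 3j(1 7 6; -1 0 1)² = 1/65, sgn -1
I_A²/I_B² = (1/1365)/(1/65) = 1/21

1/21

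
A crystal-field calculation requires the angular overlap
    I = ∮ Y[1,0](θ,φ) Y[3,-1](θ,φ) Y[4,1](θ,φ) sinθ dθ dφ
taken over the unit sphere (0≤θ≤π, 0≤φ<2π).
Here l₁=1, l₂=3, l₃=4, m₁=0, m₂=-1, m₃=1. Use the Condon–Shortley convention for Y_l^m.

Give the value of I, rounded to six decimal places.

-0.238414

Rules hold: Σm=0, L=8 even, 2≤4≤4.
N = 3·7·9 = 189
Δ = 0!·2!·6!/9! = 1/252
Racah Σ t=0..0: t=0:+1/36 = 1/36
⇒ 3j(1 3 4; 0 0 0)² = 4/63, sgn +1
Racah Σ t=0..0: t=0:+1/48 = 1/48
⇒ 3j(1 3 4; 0 -1 1)² = 5/84, sgn -1
4πI² = N·(3j₀)²·(3jₘ)² = 5/7
I = -1·√(0.714286/4π) = -0.23841361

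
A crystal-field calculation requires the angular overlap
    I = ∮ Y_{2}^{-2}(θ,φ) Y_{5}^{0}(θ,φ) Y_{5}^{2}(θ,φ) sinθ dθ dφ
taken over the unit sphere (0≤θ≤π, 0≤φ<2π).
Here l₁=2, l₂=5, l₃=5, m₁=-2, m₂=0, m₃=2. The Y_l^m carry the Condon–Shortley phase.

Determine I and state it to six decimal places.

Checks pass: Σm=0; 12 even; l₃=5∈[3,7].
(2·2+1)(2·5+1)(2·5+1) = 605
Δ: 2! 2! 8! / 13! → 1/38610
sum: t=0:+1/2880 t=1:−1/576 t=2:+1/2880 = -1/960
3j²(2 5 5; 0 0 0) = Δ·Π!·Σ² = 10/429  (sign +1)
sum: t=2:+1/2880 = 1/2880
3j²(2 5 5; -2 0 2) = Δ·Π!·Σ² = 14/429  (sign -1)
combine: 4πI² = 605·10/429·14/429 = 700/1521
take √, sign -1: I = -0.19137248

-0.191372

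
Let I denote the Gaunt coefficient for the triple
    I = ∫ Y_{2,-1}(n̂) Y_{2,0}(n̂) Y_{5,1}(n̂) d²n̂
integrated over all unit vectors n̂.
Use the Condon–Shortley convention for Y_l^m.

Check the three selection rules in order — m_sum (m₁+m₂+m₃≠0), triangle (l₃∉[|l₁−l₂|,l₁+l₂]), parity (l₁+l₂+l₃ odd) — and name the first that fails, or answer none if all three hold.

Σmᵢ = 0  ✓
l₃∈[|l₁−l₂|,l₁+l₂]=[0,4], have l₃=5  ✗
Σlᵢ = 9 ⇒ odd

triangle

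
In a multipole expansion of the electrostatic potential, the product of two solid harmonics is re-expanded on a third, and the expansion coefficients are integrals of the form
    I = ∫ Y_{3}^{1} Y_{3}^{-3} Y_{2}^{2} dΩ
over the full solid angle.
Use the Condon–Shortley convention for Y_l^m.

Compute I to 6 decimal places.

0.132981

Checks pass: Σm=0; 8 even; l₃=2∈[0,6].
(2·3+1)(2·3+1)(2·2+1) = 245
Δ: 4! 2! 2! / 9! → 1/3780
sum: t=1:−1/24 t=2:+1/4 t=3:−1/24 = 1/6
3j²(3 3 2; 0 0 0) = Δ·Π!·Σ² = 4/105  (sign +1)
sum: t=0:+1/96 = 1/96
3j²(3 3 2; 1 -3 2) = Δ·Π!·Σ² = 1/42  (sign +1)
combine: 4πI² = 245·4/105·1/42 = 2/9
take √, sign +1: I = 0.13298076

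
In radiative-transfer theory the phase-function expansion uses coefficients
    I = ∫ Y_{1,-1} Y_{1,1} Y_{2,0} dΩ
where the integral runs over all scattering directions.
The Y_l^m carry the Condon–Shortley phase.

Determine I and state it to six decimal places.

m-sum 0 ✓  L=4 even ✓  0≤2≤2 ✓
Π(2lᵢ+1) = 3×3×5 = 45
triangle coeff Δ(1,1,2) = 1/30
Σ_t [0,0]: t=0:+1/1 = 1/1
(3j)²=2/15 [(1 1 2; 0 0 0)], sign=+1
Σ_t [0,0]: t=0:+1/4 = 1/4
(3j)²=1/30 [(1 1 2; -1 1 0)], sign=+1
⇒ 4πI² = 1/5
I = (+1)√(1/5/(4π)) = 0.12615663

0.126157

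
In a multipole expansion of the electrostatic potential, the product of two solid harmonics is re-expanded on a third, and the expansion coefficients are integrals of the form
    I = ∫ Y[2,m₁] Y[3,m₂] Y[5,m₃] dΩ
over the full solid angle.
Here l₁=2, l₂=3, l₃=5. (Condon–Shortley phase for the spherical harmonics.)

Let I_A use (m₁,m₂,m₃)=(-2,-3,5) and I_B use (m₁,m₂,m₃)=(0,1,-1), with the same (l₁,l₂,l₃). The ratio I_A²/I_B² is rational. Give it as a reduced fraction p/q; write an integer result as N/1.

Same 2,3,5: normalisation and zero-m 3j drop out of the ratio.
A: Δ: 0! 4! 6! / 11! → 1/2310; sum: t=0:+1/17280 = 1/17280; 3j²(2 3 5; -2 -3 5) = Δ·Π!·Σ² = 1/11  (sign +1)
B: Δ: 0! 4! 6! / 11! → 1/2310; sum: t=0:+1/192 = 1/192; 3j²(2 3 5; 0 1 -1) = Δ·Π!·Σ² = 3/77  (sign +1)
I_A²/I_B² = (1/11)/(3/77) = 7/3

7/3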